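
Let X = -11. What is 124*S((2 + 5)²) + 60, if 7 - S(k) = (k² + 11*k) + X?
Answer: -362268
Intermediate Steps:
S(k) = 18 - k² - 11*k (S(k) = 7 - ((k² + 11*k) - 11) = 7 - (-11 + k² + 11*k) = 7 + (11 - k² - 11*k) = 18 - k² - 11*k)
124*S((2 + 5)²) + 60 = 124*(18 - ((2 + 5)²)² - 11*(2 + 5)²) + 60 = 124*(18 - (7²)² - 11*7²) + 60 = 124*(18 - 1*49² - 11*49) + 60 = 124*(18 - 1*2401 - 539) + 60 = 124*(18 - 2401 - 539) + 60 = 124*(-2922) + 60 = -362328 + 60 = -362268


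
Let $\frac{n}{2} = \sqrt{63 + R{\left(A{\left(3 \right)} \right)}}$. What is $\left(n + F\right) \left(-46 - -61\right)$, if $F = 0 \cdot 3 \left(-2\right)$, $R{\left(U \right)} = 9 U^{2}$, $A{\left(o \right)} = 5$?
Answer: $360 \sqrt{2} \approx 509.12$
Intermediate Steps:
$F = 0$ ($F = 0 \left(-2\right) = 0$)
$n = 24 \sqrt{2}$ ($n = 2 \sqrt{63 + 9 \cdot 5^{2}} = 2 \sqrt{63 + 9 \cdot 25} = 2 \sqrt{63 + 225} = 2 \sqrt{288} = 2 \cdot 12 \sqrt{2} = 24 \sqrt{2} \approx 33.941$)
$\left(n + F\right) \left(-46 - -61\right) = \left(24 \sqrt{2} + 0\right) \left(-46 - -61\right) = 24 \sqrt{2} \left(-46 + 61\right) = 24 \sqrt{2} \cdot 15 = 360 \sqrt{2}$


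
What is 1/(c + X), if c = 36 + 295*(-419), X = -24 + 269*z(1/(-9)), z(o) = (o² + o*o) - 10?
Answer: -81/10228385 ≈ -7.9191e-6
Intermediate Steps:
z(o) = -10 + 2*o² (z(o) = (o² + o²) - 10 = 2*o² - 10 = -10 + 2*o²)
X = -219296/81 (X = -24 + 269*(-10 + 2*(1/(-9))²) = -24 + 269*(-10 + 2*(-⅑)²) = -24 + 269*(-10 + 2*(1/81)) = -24 + 269*(-10 + 2/81) = -24 + 269*(-808/81) = -24 - 217352/81 = -219296/81 ≈ -2707.4)
c = -123569 (c = 36 - 123605 = -123569)
1/(c + X) = 1/(-123569 - 219296/81) = 1/(-10228385/81) = -81/10228385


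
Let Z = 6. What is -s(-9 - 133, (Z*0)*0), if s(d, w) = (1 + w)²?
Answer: -1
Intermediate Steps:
-s(-9 - 133, (Z*0)*0) = -(1 + (6*0)*0)² = -(1 + 0*0)² = -(1 + 0)² = -1*1² = -1*1 = -1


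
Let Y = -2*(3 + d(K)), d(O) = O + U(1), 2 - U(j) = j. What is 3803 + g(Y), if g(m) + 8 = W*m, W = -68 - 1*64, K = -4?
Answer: 3795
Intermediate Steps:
U(j) = 2 - j
W = -132 (W = -68 - 64 = -132)
d(O) = 1 + O (d(O) = O + (2 - 1*1) = O + (2 - 1) = O + 1 = 1 + O)
Y = 0 (Y = -2*(3 + (1 - 4)) = -2*(3 - 3) = -2*0 = 0)
g(m) = -8 - 132*m
3803 + g(Y) = 3803 + (-8 - 132*0) = 3803 + (-8 + 0) = 3803 - 8 = 3795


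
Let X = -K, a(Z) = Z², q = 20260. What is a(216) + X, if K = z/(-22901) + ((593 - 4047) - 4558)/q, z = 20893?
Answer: 5411947462388/115993565 ≈ 46657.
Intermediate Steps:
K = -151693748/115993565 (K = 20893/(-22901) + ((593 - 4047) - 4558)/20260 = 20893*(-1/22901) + (-3454 - 4558)*(1/20260) = -20893/22901 - 8012*1/20260 = -20893/22901 - 2003/5065 = -151693748/115993565 ≈ -1.3078)
X = 151693748/115993565 (X = -1*(-151693748/115993565) = 151693748/115993565 ≈ 1.3078)
a(216) + X = 216² + 151693748/115993565 = 46656 + 151693748/115993565 = 5411947462388/115993565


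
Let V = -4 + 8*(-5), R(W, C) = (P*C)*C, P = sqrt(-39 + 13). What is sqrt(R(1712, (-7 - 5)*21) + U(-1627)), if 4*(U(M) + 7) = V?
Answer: 3*sqrt(-2 + 7056*I*sqrt(26)) ≈ 402.36 + 402.38*I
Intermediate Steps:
P = I*sqrt(26) (P = sqrt(-26) = I*sqrt(26) ≈ 5.099*I)
R(W, C) = I*sqrt(26)*C**2 (R(W, C) = ((I*sqrt(26))*C)*C = (I*C*sqrt(26))*C = I*sqrt(26)*C**2)
V = -44 (V = -4 - 40 = -44)
U(M) = -18 (U(M) = -7 + (1/4)*(-44) = -7 - 11 = -18)
sqrt(R(1712, (-7 - 5)*21) + U(-1627)) = sqrt(I*sqrt(26)*((-7 - 5)*21)**2 - 18) = sqrt(I*sqrt(26)*(-12*21)**2 - 18) = sqrt(I*sqrt(26)*(-252)**2 - 18) = sqrt(I*sqrt(26)*63504 - 18) = sqrt(63504*I*sqrt(26) - 18) = sqrt(-18 + 63504*I*sqrt(26))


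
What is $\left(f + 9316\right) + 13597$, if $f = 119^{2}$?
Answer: $37074$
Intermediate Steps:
$f = 14161$
$\left(f + 9316\right) + 13597 = \left(14161 + 9316\right) + 13597 = 23477 + 13597 = 37074$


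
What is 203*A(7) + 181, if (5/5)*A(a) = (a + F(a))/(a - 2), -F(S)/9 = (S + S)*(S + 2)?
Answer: -227876/5 ≈ -45575.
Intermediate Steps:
F(S) = -18*S*(2 + S) (F(S) = -9*(S + S)*(S + 2) = -9*2*S*(2 + S) = -18*S*(2 + S))
A(a) = (a - 18*a*(2 + a))/(-2 + a) (A(a) = (a - 18*a*(2 + a))/(a - 2) = (a - 18*a*(2 + a))/(-2 + a))
203*A(7) + 181 = 203*(7*(-35 - 18*7)/(-2 + 7)) + 181 = 203*(7*(-35 - 126)/5) + 181 = 203*(7*(⅕)*(-161)) + 181 = 203*(-1127/5) + 181 = -228781/5 + 181 = -227876/5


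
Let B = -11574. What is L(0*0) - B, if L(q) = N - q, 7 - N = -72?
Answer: 11653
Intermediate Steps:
N = 79 (N = 7 - 1*(-72) = 7 + 72 = 79)
L(q) = 79 - q
L(0*0) - B = (79 - 0*0) - 1*(-11574) = (79 - 1*0) + 11574 = (79 + 0) + 11574 = 79 + 11574 = 11653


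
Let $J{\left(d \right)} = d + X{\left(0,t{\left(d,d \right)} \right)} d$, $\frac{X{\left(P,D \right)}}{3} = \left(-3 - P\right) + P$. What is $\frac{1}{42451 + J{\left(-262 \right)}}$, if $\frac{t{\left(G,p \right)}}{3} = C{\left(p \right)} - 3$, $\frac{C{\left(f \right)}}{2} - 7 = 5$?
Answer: $\frac{1}{44547} \approx 2.2448 \cdot 10^{-5}$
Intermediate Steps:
$C{\left(f \right)} = 24$ ($C{\left(f \right)} = 14 + 2 \cdot 5 = 14 + 10 = 24$)
$t{\left(G,p \right)} = 63$ ($t{\left(G,p \right)} = 3 \left(24 - 3\right) = 3 \cdot 21 = 63$)
$X{\left(P,D \right)} = -9$ ($X{\left(P,D \right)} = 3 \left(\left(-3 - P\right) + P\right) = 3 \left(-3\right) = -9$)
$J{\left(d \right)} = - 8 d$ ($J{\left(d \right)} = d - 9 d = - 8 d$)
$\frac{1}{42451 + J{\left(-262 \right)}} = \frac{1}{42451 - -2096} = \frac{1}{42451 + 2096} = \frac{1}{44547}$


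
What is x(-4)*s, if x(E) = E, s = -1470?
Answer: 5880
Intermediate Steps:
x(-4)*s = -4*(-1470) = 5880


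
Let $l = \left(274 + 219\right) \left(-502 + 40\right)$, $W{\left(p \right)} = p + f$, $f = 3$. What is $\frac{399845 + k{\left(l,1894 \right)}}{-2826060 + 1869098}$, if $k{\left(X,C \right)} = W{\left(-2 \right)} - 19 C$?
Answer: $- \frac{181930}{478481} \approx -0.38022$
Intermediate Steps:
$W{\left(p \right)} = 3 + p$ ($W{\left(p \right)} = p + 3 = 3 + p$)
$l = -227766$ ($l = 493 \left(-462\right) = -227766$)
$k{\left(X,C \right)} = 1 - 19 C$ ($k{\left(X,C \right)} = \left(3 - 2\right) - 19 C = 1 - 19 C$)
$\frac{399845 + k{\left(l,1894 \right)}}{-2826060 + 1869098} = \frac{399845 + \left(1 - 35986\right)}{-2826060 + 1869098} = \frac{399845 + \left(1 - 35986\right)}{-956962} = \left(399845 - 35985\right) \left(- \frac{1}{956962}\right) = 363860 \left(- \frac{1}{956962}\right) = - \frac{181930}{478481}$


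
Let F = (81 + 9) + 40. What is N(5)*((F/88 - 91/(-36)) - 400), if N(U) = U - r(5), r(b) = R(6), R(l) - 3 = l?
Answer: 156814/99 ≈ 1584.0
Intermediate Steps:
R(l) = 3 + l
r(b) = 9 (r(b) = 3 + 6 = 9)
F = 130 (F = 90 + 40 = 130)
N(U) = -9 + U (N(U) = U - 1*9 = U - 9 = -9 + U)
N(5)*((F/88 - 91/(-36)) - 400) = (-9 + 5)*((130/88 - 91/(-36)) - 400) = -4*((130*(1/88) - 91*(-1/36)) - 400) = -4*((65/44 + 91/36) - 400) = -4*(793/198 - 400) = -4*(-78407/198) = 156814/99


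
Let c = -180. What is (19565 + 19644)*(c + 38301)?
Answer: 1494686289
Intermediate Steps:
(19565 + 19644)*(c + 38301) = (19565 + 19644)*(-180 + 38301) = 39209*38121 = 1494686289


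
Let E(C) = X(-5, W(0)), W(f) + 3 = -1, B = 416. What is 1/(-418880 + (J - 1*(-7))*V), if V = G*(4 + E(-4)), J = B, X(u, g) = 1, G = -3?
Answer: -1/425225 ≈ -2.3517e-6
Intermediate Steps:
W(f) = -4 (W(f) = -3 - 1 = -4)
E(C) = 1
J = 416
V = -15 (V = -3*(4 + 1) = -3*5 = -15)
1/(-418880 + (J - 1*(-7))*V) = 1/(-418880 + (416 - 1*(-7))*(-15)) = 1/(-418880 + (416 + 7)*(-15)) = 1/(-418880 + 423*(-15)) = 1/(-418880 - 6345) = 1/(-425225) = -1/425225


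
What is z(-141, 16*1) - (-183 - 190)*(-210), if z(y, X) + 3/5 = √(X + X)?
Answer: -391653/5 + 4*√2 ≈ -78325.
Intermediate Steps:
z(y, X) = -⅗ + √2*√X (z(y, X) = -⅗ + √(X + X) = -⅗ + √(2*X) = -⅗ + √2*√X)
z(-141, 16*1) - (-183 - 190)*(-210) = (-⅗ + √2*√(16*1)) - (-183 - 190)*(-210) = (-⅗ + √2*√16) - (-373)*(-210) = (-⅗ + √2*4) - 1*78330 = (-⅗ + 4*√2) - 78330 = -391653/5 + 4*√2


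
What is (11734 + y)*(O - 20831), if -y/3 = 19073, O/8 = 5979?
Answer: -1228140485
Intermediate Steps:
O = 47832 (O = 8*5979 = 47832)
y = -57219 (y = -3*19073 = -57219)
(11734 + y)*(O - 20831) = (11734 - 57219)*(47832 - 20831) = -45485*27001 = -1228140485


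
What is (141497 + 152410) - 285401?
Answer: 8506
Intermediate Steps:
(141497 + 152410) - 285401 = 293907 - 285401 = 8506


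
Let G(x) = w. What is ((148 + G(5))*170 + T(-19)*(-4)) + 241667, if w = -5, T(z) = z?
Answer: 266053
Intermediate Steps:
G(x) = -5
((148 + G(5))*170 + T(-19)*(-4)) + 241667 = ((148 - 5)*170 - 19*(-4)) + 241667 = (143*170 + 76) + 241667 = (24310 + 76) + 241667 = 24386 + 241667 = 266053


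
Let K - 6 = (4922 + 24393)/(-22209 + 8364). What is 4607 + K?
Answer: 982118/213 ≈ 4610.9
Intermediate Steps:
K = 827/213 (K = 6 + (4922 + 24393)/(-22209 + 8364) = 6 + 29315/(-13845) = 6 + 29315*(-1/13845) = 6 - 451/213 = 827/213 ≈ 3.8826)
4607 + K = 4607 + 827/213 = 982118/213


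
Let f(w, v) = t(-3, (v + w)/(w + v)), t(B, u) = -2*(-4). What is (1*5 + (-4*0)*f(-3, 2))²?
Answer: 25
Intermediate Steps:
t(B, u) = 8
f(w, v) = 8
(1*5 + (-4*0)*f(-3, 2))² = (1*5 - 4*0*8)² = (5 + 0*8)² = (5 + 0)² = 5² = 25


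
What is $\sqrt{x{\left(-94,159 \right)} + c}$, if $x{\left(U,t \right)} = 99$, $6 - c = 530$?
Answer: $5 i \sqrt{17} \approx 20.616 i$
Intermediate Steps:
$c = -524$ ($c = 6 - 530 = -524$)
$\sqrt{x{\left(-94,159 \right)} + c} = \sqrt{99 - 524} = \sqrt{-425} = 5 i \sqrt{17}$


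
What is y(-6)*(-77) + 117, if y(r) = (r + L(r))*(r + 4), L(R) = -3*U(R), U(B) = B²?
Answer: -17439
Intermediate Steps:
L(R) = -3*R²
y(r) = (4 + r)*(r - 3*r²) (y(r) = (r - 3*r²)*(r + 4) = (r - 3*r²)*(4 + r) = (4 + r)*(r - 3*r²))
y(-6)*(-77) + 117 = -6*(4 - 11*(-6) - 3*(-6)²)*(-77) + 117 = -6*(4 + 66 - 3*36)*(-77) + 117 = -6*(4 + 66 - 108)*(-77) + 117 = -6*(-38)*(-77) + 117 = 228*(-77) + 117 = -17556 + 117 = -17439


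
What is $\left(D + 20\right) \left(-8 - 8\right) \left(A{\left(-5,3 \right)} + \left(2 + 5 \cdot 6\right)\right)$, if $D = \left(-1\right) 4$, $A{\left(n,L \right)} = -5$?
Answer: $-6912$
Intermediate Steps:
$D = -4$
$\left(D + 20\right) \left(-8 - 8\right) \left(A{\left(-5,3 \right)} + \left(2 + 5 \cdot 6\right)\right) = \left(-4 + 20\right) \left(-8 - 8\right) \left(-5 + \left(2 + 5 \cdot 6\right)\right) = 16 \left(-16\right) \left(-5 + \left(2 + 30\right)\right) = - 256 \left(-5 + 32\right) = \left(-256\right) 27 = -6912$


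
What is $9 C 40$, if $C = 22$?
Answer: $7920$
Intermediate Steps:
$9 C 40 = 9 \cdot 22 \cdot 40 = 198 \cdot 40 = 7920$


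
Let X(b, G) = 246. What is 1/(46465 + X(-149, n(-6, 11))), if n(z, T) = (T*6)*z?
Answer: 1/46711 ≈ 2.1408e-5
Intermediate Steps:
n(z, T) = 6*T*z (n(z, T) = (6*T)*z = 6*T*z)
1/(46465 + X(-149, n(-6, 11))) = 1/(46465 + 246) = 1/46711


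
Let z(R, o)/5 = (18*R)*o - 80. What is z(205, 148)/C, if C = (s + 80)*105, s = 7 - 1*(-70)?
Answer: 546040/3297 ≈ 165.62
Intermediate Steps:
s = 77 (s = 7 + 70 = 77)
z(R, o) = -400 + 90*R*o (z(R, o) = 5*((18*R)*o - 80) = 5*(18*R*o - 80) = 5*(-80 + 18*R*o) = -400 + 90*R*o)
C = 16485 (C = (77 + 80)*105 = 157*105 = 16485)
z(205, 148)/C = (-400 + 90*205*148)/16485 = (-400 + 2730600)*(1/16485) = 2730200*(1/16485) = 546040/3297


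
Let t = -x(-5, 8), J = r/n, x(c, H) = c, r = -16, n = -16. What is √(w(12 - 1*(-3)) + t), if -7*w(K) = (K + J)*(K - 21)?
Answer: √917/7 ≈ 4.3260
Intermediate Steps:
J = 1 (J = -16/(-16) = -16*(-1/16) = 1)
t = 5 (t = -1*(-5) = 5)
w(K) = -(1 + K)*(-21 + K)/7 (w(K) = -(K + 1)*(K - 21)/7 = -(1 + K)*(-21 + K)/7)
√(w(12 - 1*(-3)) + t) = √((3 - (12 - 1*(-3))²/7 + 20*(12 - 1*(-3))/7) + 5) = √((3 - (12 + 3)²/7 + 20*(12 + 3)/7) + 5) = √((3 - ⅐*15² + (20/7)*15) + 5) = √((3 - ⅐*225 + 300/7) + 5) = √((3 - 225/7 + 300/7) + 5) = √(96/7 + 5) = √(131/7) = √917/7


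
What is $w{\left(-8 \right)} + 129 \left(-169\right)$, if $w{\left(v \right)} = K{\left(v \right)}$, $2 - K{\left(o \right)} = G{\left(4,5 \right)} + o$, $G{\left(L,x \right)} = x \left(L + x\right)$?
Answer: $-21836$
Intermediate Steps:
$K{\left(o \right)} = -43 - o$ ($K{\left(o \right)} = 2 - \left(5 \left(4 + 5\right) + o\right) = 2 - \left(5 \cdot 9 + o\right) = 2 - \left(45 + o\right) = -43 - o$)
$w{\left(v \right)} = -43 - v$
$w{\left(-8 \right)} + 129 \left(-169\right) = \left(-43 - -8\right) + 129 \left(-169\right) = \left(-43 + 8\right) - 21801 = -35 - 21801 = -21836$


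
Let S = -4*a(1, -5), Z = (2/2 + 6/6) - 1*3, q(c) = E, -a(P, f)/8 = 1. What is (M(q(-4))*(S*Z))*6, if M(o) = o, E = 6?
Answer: -1152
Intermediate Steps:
a(P, f) = -8 (a(P, f) = -8*1 = -8)
q(c) = 6
Z = -1 (Z = (2*(½) + 6*(⅙)) - 3 = (1 + 1) - 3 = 2 - 3 = -1)
S = 32 (S = -4*(-8) = 32)
(M(q(-4))*(S*Z))*6 = (6*(32*(-1)))*6 = (6*(-32))*6 = -192*6 = -1152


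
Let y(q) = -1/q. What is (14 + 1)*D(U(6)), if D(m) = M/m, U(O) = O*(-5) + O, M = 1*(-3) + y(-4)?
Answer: 55/32 ≈ 1.7188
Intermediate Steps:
M = -11/4 (M = 1*(-3) - 1/(-4) = -3 - 1*(-¼) = -3 + ¼ = -11/4 ≈ -2.7500)
U(O) = -4*O (U(O) = -5*O + O = -4*O)
D(m) = -11/(4*m)
(14 + 1)*D(U(6)) = (14 + 1)*(-11/(4*((-4*6)))) = 15*(-11/4/(-24)) = 15*(-11/4*(-1/24)) = 15*(11/96) = 55/32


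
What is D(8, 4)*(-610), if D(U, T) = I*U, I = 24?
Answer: -117120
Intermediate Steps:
D(U, T) = 24*U
D(8, 4)*(-610) = (24*8)*(-610) = 192*(-610) = -117120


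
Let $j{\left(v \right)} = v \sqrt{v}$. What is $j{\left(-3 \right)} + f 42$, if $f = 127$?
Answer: $5334 - 3 i \sqrt{3} \approx 5334.0 - 5.1962 i$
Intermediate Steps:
$j{\left(v \right)} = v^{\frac{3}{2}}$
$j{\left(-3 \right)} + f 42 = \left(-3\right)^{\frac{3}{2}} + 127 \cdot 42 = - 3 i \sqrt{3} + 5334 = 5334 - 3 i \sqrt{3}$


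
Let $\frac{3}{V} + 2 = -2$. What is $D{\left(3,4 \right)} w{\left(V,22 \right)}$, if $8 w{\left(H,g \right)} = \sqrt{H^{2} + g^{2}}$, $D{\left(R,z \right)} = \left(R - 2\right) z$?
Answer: $\frac{\sqrt{7753}}{8} \approx 11.006$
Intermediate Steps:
$V = - \frac{3}{4}$ ($V = \frac{3}{-2 - 2} = \frac{3}{-4} = 3 \left(- \frac{1}{4}\right) = - \frac{3}{4} \approx -0.75$)
$D{\left(R,z \right)} = z \left(-2 + R\right)$ ($D{\left(R,z \right)} = \left(-2 + R\right) z = z \left(-2 + R\right)$)
$w{\left(H,g \right)} = \frac{\sqrt{H^{2} + g^{2}}}{8}$
$D{\left(3,4 \right)} w{\left(V,22 \right)} = 4 \left(-2 + 3\right) \frac{\sqrt{\left(- \frac{3}{4}\right)^{2} + 22^{2}}}{8} = 4 \cdot 1 \frac{\sqrt{\frac{9}{16} + 484}}{8} = 4 \frac{\sqrt{\frac{7753}{16}}}{8} = 4 \frac{\frac{1}{4} \sqrt{7753}}{8} = 4 \frac{\sqrt{7753}}{32} = \frac{\sqrt{7753}}{8}$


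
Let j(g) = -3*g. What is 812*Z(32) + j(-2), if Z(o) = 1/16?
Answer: 227/4 ≈ 56.750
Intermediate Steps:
Z(o) = 1/16
812*Z(32) + j(-2) = 812*(1/16) - 3*(-2) = 203/4 + 6 = 227/4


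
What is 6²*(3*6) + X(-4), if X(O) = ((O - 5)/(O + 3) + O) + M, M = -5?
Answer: 648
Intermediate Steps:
X(O) = -5 + O + (-5 + O)/(3 + O) (X(O) = ((O - 5)/(O + 3) + O) - 5 = ((-5 + O)/(3 + O) + O) - 5 = (O + (-5 + O)/(3 + O)) - 5 = -5 + O + (-5 + O)/(3 + O))
6²*(3*6) + X(-4) = 6²*(3*6) + (-20 + (-4)² - 1*(-4))/(3 - 4) = 36*18 + (-20 + 16 + 4)/(-1) = 648 - 1*0 = 648 + 0 = 648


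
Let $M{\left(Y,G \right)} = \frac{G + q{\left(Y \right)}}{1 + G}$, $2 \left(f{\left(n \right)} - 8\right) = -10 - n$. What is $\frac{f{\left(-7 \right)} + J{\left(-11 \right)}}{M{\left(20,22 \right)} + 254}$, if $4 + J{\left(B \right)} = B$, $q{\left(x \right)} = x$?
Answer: $- \frac{391}{11768} \approx -0.033226$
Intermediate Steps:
$J{\left(B \right)} = -4 + B$
$f{\left(n \right)} = 3 - \frac{n}{2}$ ($f{\left(n \right)} = 8 + \frac{-10 - n}{2} = 8 - \left(5 + \frac{n}{2}\right) = 3 - \frac{n}{2}$)
$M{\left(Y,G \right)} = \frac{G + Y}{1 + G}$
$\frac{f{\left(-7 \right)} + J{\left(-11 \right)}}{M{\left(20,22 \right)} + 254} = \frac{\left(3 - - \frac{7}{2}\right) - 15}{\frac{22 + 20}{1 + 22} + 254} = \frac{\left(3 + \frac{7}{2}\right) - 15}{\frac{1}{23} \cdot 42 + 254} = \frac{\frac{13}{2} - 15}{\frac{1}{23} \cdot 42 + 254} = - \frac{17}{2 \left(\frac{42}{23} + 254\right)} = - \frac{17}{2 \cdot \frac{5884}{23}} = \left(- \frac{17}{2}\right) \frac{23}{5884} = - \frac{391}{11768}$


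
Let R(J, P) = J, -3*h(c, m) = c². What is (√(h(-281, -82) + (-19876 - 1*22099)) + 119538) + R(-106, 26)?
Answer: 119432 + I*√614658/3 ≈ 1.1943e+5 + 261.33*I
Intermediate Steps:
h(c, m) = -c²/3
(√(h(-281, -82) + (-19876 - 1*22099)) + 119538) + R(-106, 26) = (√(-⅓*(-281)² + (-19876 - 1*22099)) + 119538) - 106 = (√(-⅓*78961 + (-19876 - 22099)) + 119538) - 106 = (√(-78961/3 - 41975) + 119538) - 106 = (√(-204886/3) + 119538) - 106 = (I*√614658/3 + 119538) - 106 = (119538 + I*√614658/3) - 106 = 119432 + I*√614658/3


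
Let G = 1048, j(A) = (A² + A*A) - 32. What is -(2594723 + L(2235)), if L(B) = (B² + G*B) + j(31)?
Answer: -9934118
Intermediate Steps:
j(A) = -32 + 2*A² (j(A) = (A² + A²) - 32 = 2*A² - 32 = -32 + 2*A²)
L(B) = 1890 + B² + 1048*B (L(B) = (B² + 1048*B) + (-32 + 2*31²) = (B² + 1048*B) + (-32 + 2*961) = (B² + 1048*B) + (-32 + 1922) = (B² + 1048*B) + 1890 = 1890 + B² + 1048*B)
-(2594723 + L(2235)) = -(2594723 + (1890 + 2235² + 1048*2235)) = -(2594723 + (1890 + 4995225 + 2342280)) = -(2594723 + 7339395) = -1*9934118 = -9934118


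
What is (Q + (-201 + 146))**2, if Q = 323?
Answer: 71824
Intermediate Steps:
(Q + (-201 + 146))**2 = (323 + (-201 + 146))**2 = (323 - 55)**2 = 268**2 = 71824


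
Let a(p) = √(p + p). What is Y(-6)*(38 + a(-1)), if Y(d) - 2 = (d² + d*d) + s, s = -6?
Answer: 2584 + 68*I*√2 ≈ 2584.0 + 96.167*I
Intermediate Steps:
a(p) = √2*√p (a(p) = √(2*p) = √2*√p)
Y(d) = -4 + 2*d² (Y(d) = 2 + ((d² + d*d) - 6) = 2 + ((d² + d²) - 6) = 2 + (2*d² - 6) = 2 + (-6 + 2*d²) = -4 + 2*d²)
Y(-6)*(38 + a(-1)) = (-4 + 2*(-6)²)*(38 + √2*√(-1)) = (-4 + 2*36)*(38 + √2*I) = (-4 + 72)*(38 + I*√2) = 68*(38 + I*√2) = 2584 + 68*I*√2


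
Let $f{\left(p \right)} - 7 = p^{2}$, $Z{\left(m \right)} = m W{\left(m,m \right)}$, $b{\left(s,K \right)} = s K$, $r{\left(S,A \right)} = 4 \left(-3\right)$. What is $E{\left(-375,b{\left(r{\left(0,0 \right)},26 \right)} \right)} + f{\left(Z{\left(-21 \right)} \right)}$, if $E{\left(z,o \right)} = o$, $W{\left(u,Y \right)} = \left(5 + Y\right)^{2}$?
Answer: $28901071$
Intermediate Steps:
$r{\left(S,A \right)} = -12$
$b{\left(s,K \right)} = K s$
$Z{\left(m \right)} = m \left(5 + m\right)^{2}$
$f{\left(p \right)} = 7 + p^{2}$
$E{\left(-375,b{\left(r{\left(0,0 \right)},26 \right)} \right)} + f{\left(Z{\left(-21 \right)} \right)} = 26 \left(-12\right) + \left(7 + \left(- 21 \left(5 - 21\right)^{2}\right)^{2}\right) = -312 + \left(7 + \left(- 21 \left(-16\right)^{2}\right)^{2}\right) = -312 + \left(7 + \left(\left(-21\right) 256\right)^{2}\right) = -312 + \left(7 + \left(-5376\right)^{2}\right) = -312 + \left(7 + 28901376\right) = -312 + 28901383 = 28901071$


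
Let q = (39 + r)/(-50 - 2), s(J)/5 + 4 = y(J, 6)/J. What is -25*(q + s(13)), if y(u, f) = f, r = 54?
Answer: 25325/52 ≈ 487.02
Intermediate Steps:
s(J) = -20 + 30/J (s(J) = -20 + 5*(6/J) = -20 + 30/J)
q = -93/52 (q = (39 + 54)/(-50 - 2) = 93/(-52) = 93*(-1/52) = -93/52 ≈ -1.7885)
-25*(q + s(13)) = -25*(-93/52 + (-20 + 30/13)) = -25*(-93/52 - 230/13) = -25*(-1013/52) = 25325/52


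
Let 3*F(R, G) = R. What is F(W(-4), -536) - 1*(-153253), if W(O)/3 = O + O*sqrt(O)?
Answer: 153249 - 8*I ≈ 1.5325e+5 - 8.0*I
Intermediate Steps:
W(O) = 3*O + 3*O**(3/2) (W(O) = 3*(O + O*sqrt(O)) = 3*(O + O**(3/2)) = 3*O + 3*O**(3/2))
F(R, G) = R/3
F(W(-4), -536) - 1*(-153253) = (3*(-4) + 3*(-4)**(3/2))/3 - 1*(-153253) = (-12 + 3*(-8*I))/3 + 153253 = (-12 - 24*I)/3 + 153253 = (-4 - 8*I) + 153253 = 153249 - 8*I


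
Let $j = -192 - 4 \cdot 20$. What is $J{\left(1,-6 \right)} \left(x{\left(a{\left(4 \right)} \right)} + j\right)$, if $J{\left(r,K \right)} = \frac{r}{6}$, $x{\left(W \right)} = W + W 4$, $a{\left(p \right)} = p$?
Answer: $-42$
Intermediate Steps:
$x{\left(W \right)} = 5 W$ ($x{\left(W \right)} = W + 4 W = 5 W$)
$j = -272$ ($j = -192 - 80 = -272$)
$J{\left(r,K \right)} = \frac{r}{6}$ ($J{\left(r,K \right)} = r \frac{1}{6} = \frac{r}{6}$)
$J{\left(1,-6 \right)} \left(x{\left(a{\left(4 \right)} \right)} + j\right) = \frac{1}{6} \cdot 1 \left(5 \cdot 4 - 272\right) = \frac{20 - 272}{6} = \frac{1}{6} \left(-252\right) = -42$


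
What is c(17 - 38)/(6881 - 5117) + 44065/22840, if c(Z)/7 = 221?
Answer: 807601/287784 ≈ 2.8063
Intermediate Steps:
c(Z) = 1547 (c(Z) = 7*221 = 1547)
c(17 - 38)/(6881 - 5117) + 44065/22840 = 1547/(6881 - 5117) + 44065/22840 = 1547/1764 + 44065*(1/22840) = 1547*(1/1764) + 8813/4568 = 221/252 + 8813/4568 = 807601/287784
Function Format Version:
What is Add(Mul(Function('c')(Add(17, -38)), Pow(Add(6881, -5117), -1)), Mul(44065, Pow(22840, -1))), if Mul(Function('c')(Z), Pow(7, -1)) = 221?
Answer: Rational(807601, 287784) ≈ 2.8063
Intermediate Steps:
Function('c')(Z) = 1547 (Function('c')(Z) = Mul(7, 221) = 1547)
Add(Mul(Function('c')(Add(17, -38)), Pow(Add(6881, -5117), -1)), Mul(44065, Pow(22840, -1))) = Add(Mul(1547, Pow(Add(6881, -5117), -1)), Mul(44065, Pow(22840, -1))) = Add(Mul(1547, Pow(1764, -1)), Mul(44065, Rational(1, 22840))) = Add(Mul(1547, Rational(1, 1764)), Rational(8813, 4568)) = Add(Rational(221, 252), Rational(8813, 4568)) = Rational(807601, 287784)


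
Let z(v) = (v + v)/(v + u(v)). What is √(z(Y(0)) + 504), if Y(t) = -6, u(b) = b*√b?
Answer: √(504 + 12/(6 + 6*I*√6)) ≈ 22.456 - 0.0156*I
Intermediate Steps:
u(b) = b^(3/2)
z(v) = 2*v/(v + v^(3/2)) (z(v) = (v + v)/(v + v^(3/2)) = (2*v)/(v + v^(3/2)) = 2*v/(v + v^(3/2)))
√(z(Y(0)) + 504) = √(2*(-6)/(-6 + (-6)^(3/2)) + 504) = √(2*(-6)/(-6 - 6*I*√6) + 504) = √(-12/(-6 - 6*I*√6) + 504) = √(504 - 12/(-6 - 6*I*√6))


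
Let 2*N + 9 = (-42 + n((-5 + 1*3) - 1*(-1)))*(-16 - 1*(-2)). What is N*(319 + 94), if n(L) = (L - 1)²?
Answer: 215999/2 ≈ 1.0800e+5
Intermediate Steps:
n(L) = (-1 + L)²
N = 523/2 (N = -9/2 + ((-42 + (-1 + ((-5 + 1*3) - 1*(-1)))²)*(-16 - 1*(-2)))/2 = -9/2 + ((-42 + (-1 + ((-5 + 3) + 1))²)*(-16 + 2))/2 = -9/2 + ((-42 + (-1 + (-2 + 1))²)*(-14))/2 = -9/2 + ((-42 + (-1 - 1)²)*(-14))/2 = -9/2 + ((-42 + (-2)²)*(-14))/2 = -9/2 + ((-42 + 4)*(-14))/2 = -9/2 + (-38*(-14))/2 = -9/2 + (½)*532 = -9/2 + 266 = 523/2 ≈ 261.50)
N*(319 + 94) = 523*(319 + 94)/2 = (523/2)*413 = 215999/2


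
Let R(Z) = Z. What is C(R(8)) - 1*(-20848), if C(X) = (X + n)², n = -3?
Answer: 20873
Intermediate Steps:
C(X) = (-3 + X)² (C(X) = (X - 3)² = (-3 + X)²)
C(R(8)) - 1*(-20848) = (-3 + 8)² - 1*(-20848) = 5² + 20848 = 25 + 20848 = 20873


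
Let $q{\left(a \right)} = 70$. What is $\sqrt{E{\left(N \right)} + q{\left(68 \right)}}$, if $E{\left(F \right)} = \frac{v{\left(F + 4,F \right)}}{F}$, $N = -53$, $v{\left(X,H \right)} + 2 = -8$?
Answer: $\frac{2 \sqrt{49290}}{53} \approx 8.3779$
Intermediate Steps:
$v{\left(X,H \right)} = -10$ ($v{\left(X,H \right)} = -2 - 8 = -10$)
$E{\left(F \right)} = - \frac{10}{F}$
$\sqrt{E{\left(N \right)} + q{\left(68 \right)}} = \sqrt{- \frac{10}{-53} + 70} = \sqrt{\left(-10\right) \left(- \frac{1}{53}\right) + 70} = \sqrt{\frac{10}{53} + 70} = \sqrt{\frac{3720}{53}} = \frac{2 \sqrt{49290}}{53}$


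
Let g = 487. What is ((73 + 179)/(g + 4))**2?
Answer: 63504/241081 ≈ 0.26341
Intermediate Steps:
((73 + 179)/(g + 4))**2 = ((73 + 179)/(487 + 4))**2 = (252/491)**2 = 63504/241081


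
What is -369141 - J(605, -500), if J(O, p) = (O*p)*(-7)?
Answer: -2486641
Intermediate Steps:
J(O, p) = -7*O*p
-369141 - J(605, -500) = -369141 - (-7)*605*(-500) = -369141 - 1*2117500 = -369141 - 2117500 = -2486641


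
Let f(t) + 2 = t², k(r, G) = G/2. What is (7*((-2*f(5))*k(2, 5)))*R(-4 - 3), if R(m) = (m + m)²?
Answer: -157780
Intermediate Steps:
k(r, G) = G/2 (k(r, G) = G*(½) = G/2)
R(m) = 4*m² (R(m) = (2*m)² = 4*m²)
f(t) = -2 + t²
(7*((-2*f(5))*k(2, 5)))*R(-4 - 3) = (7*((-2*(-2 + 5²))*((½)*5)))*(4*(-4 - 3)²) = (7*(-2*(-2 + 25)*(5/2)))*(4*(-7)²) = (7*(-2*23*(5/2)))*(4*49) = (7*(-46*5/2))*196 = (7*(-115))*196 = -805*196 = -157780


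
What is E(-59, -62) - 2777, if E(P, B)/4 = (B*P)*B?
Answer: -909961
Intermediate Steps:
E(P, B) = 4*P*B² (E(P, B) = 4*((B*P)*B) = 4*(P*B²) = 4*P*B²)
E(-59, -62) - 2777 = 4*(-59)*(-62)² - 2777 = 4*(-59)*3844 - 2777 = -907184 - 2777 = -909961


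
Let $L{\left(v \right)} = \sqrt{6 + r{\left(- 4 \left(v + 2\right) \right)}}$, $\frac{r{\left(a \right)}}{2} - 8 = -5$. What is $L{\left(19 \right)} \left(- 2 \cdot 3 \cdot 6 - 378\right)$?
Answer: $- 828 \sqrt{3} \approx -1434.1$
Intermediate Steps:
$r{\left(a \right)} = 6$ ($r{\left(a \right)} = 16 + 2 \left(-5\right) = 16 - 10 = 6$)
$L{\left(v \right)} = 2 \sqrt{3}$ ($L{\left(v \right)} = \sqrt{6 + 6} = \sqrt{12} = 2 \sqrt{3}$)
$L{\left(19 \right)} \left(- 2 \cdot 3 \cdot 6 - 378\right) = 2 \sqrt{3} \left(- 2 \cdot 3 \cdot 6 - 378\right) = 2 \sqrt{3} \left(\left(-2\right) 18 - 378\right) = 2 \sqrt{3} \left(-36 - 378\right) = 2 \sqrt{3} \left(-414\right) = - 828 \sqrt{3}$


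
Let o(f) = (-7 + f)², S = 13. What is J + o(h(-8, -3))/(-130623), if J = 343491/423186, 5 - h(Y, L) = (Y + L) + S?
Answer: 14953684639/18425941626 ≈ 0.81156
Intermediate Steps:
h(Y, L) = -8 - L - Y (h(Y, L) = 5 - ((Y + L) + 13) = 5 - ((L + Y) + 13) = 5 - (13 + L + Y) = 5 + (-13 - L - Y) = -8 - L - Y)
J = 114497/141062 (J = 343491*(1/423186) = 114497/141062 ≈ 0.81168)
J + o(h(-8, -3))/(-130623) = 114497/141062 + (-7 + (-8 - 1*(-3) - 1*(-8)))²/(-130623) = 114497/141062 + (-7 + (-8 + 3 + 8))²*(-1/130623) = 114497/141062 + (-7 + 3)²*(-1/130623) = 114497/141062 + (-4)²*(-1/130623) = 114497/141062 + 16*(-1/130623) = 114497/141062 - 16/130623 = 14953684639/18425941626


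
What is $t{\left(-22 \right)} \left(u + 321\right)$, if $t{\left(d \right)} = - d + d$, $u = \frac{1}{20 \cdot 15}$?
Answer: $0$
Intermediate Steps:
$u = \frac{1}{300} \approx 0.0033333$
$t{\left(d \right)} = 0$
$t{\left(-22 \right)} \left(u + 321\right) = 0 \left(\frac{1}{300} + 321\right) = 0 \cdot \frac{96301}{300} = 0$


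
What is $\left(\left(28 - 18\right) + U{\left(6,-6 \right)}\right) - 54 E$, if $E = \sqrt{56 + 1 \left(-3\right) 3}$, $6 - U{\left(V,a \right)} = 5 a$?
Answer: $46 - 54 \sqrt{47} \approx -324.21$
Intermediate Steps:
$U{\left(V,a \right)} = 6 - 5 a$
$E = \sqrt{47}$ ($E = \sqrt{56 - 9} = \sqrt{47} \approx 6.8557$)
$\left(\left(28 - 18\right) + U{\left(6,-6 \right)}\right) - 54 E = \left(\left(28 - 18\right) + \left(6 - -30\right)\right) - 54 \sqrt{47} = \left(10 + \left(6 + 30\right)\right) - 54 \sqrt{47} = \left(10 + 36\right) - 54 \sqrt{47} = 46 - 54 \sqrt{47}$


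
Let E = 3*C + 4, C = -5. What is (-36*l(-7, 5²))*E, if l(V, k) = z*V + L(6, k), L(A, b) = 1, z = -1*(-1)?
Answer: -2376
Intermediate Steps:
z = 1
l(V, k) = 1 + V (l(V, k) = 1*V + 1 = V + 1 = 1 + V)
E = -11 (E = 3*(-5) + 4 = -15 + 4 = -11)
(-36*l(-7, 5²))*E = -36*(1 - 7)*(-11) = -36*(-6)*(-11) = 216*(-11) = -2376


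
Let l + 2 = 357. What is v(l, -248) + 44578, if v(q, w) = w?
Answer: 44330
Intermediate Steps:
l = 355 (l = -2 + 357 = 355)
v(l, -248) + 44578 = -248 + 44578 = 44330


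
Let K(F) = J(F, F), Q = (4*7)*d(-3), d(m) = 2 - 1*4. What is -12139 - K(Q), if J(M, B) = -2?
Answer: -12137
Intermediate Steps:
d(m) = -2 (d(m) = 2 - 4 = -2)
Q = -56 (Q = (4*7)*(-2) = 28*(-2) = -56)
K(F) = -2
-12139 - K(Q) = -12139 - 1*(-2) = -12139 + 2 = -12137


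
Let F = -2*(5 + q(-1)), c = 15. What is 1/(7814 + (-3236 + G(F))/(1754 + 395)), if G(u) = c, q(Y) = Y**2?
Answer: 2149/16789065 ≈ 0.00012800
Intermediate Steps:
F = -12 (F = -2*(5 + (-1)**2) = -2*(5 + 1) = -2*6 = -12)
G(u) = 15
1/(7814 + (-3236 + G(F))/(1754 + 395)) = 1/(7814 + (-3236 + 15)/(1754 + 395)) = 1/(7814 - 3221/2149) = 1/(16789065/2149) = 2149/16789065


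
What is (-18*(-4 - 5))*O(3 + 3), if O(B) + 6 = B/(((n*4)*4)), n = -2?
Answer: -8019/8 ≈ -1002.4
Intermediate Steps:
O(B) = -6 - B/32 (O(B) = -6 + B/((-2*4*4)) = -6 + B/((-8*4)) = -6 + B/(-32) = -6 + B*(-1/32) = -6 - B/32)
(-18*(-4 - 5))*O(3 + 3) = (-18*(-4 - 5))*(-6 - (3 + 3)/32) = (-18*(-9))*(-6 - 1/32*6) = 162*(-6 - 3/16) = 162*(-99/16) = -8019/8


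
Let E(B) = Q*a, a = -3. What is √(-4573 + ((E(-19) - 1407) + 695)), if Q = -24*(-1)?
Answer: I*√5357 ≈ 73.192*I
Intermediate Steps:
Q = 24 (Q = -4*(-6) = 24)
E(B) = -72 (E(B) = 24*(-3) = -72)
√(-4573 + ((E(-19) - 1407) + 695)) = √(-4573 + ((-72 - 1407) + 695)) = √(-4573 + (-1479 + 695)) = √(-4573 - 784) = √(-5357) = I*√5357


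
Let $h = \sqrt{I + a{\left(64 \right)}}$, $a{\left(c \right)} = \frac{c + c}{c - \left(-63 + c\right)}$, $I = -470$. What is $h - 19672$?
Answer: $-19672 + \frac{i \sqrt{206374}}{21} \approx -19672.0 + 21.633 i$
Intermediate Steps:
$a{\left(c \right)} = \frac{2 c}{63}$
$h = \frac{i \sqrt{206374}}{21}$ ($h = \sqrt{-470 + \frac{2}{63} \cdot 64} = \sqrt{-470 + \frac{128}{63}} = \sqrt{- \frac{29482}{63}} = \frac{i \sqrt{206374}}{21} \approx 21.633 i$)
$h - 19672 = \frac{i \sqrt{206374}}{21} - 19672 = -19672 + \frac{i \sqrt{206374}}{21}$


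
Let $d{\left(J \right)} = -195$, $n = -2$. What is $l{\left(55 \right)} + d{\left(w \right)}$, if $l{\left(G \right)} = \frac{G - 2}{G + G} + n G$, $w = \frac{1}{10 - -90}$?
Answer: $- \frac{33497}{110} \approx -304.52$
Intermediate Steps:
$w = \frac{1}{100}$ ($w = \frac{1}{10 + 90} = \frac{1}{100} \approx 0.01$)
$l{\left(G \right)} = - 2 G + \frac{-2 + G}{2 G}$ ($l{\left(G \right)} = \frac{G - 2}{G + G} - 2 G = \frac{-2 + G}{2 G} - 2 G = - 2 G + \frac{-2 + G}{2 G}$)
$l{\left(55 \right)} + d{\left(w \right)} = \left(\frac{1}{2} - \frac{1}{55} - 110\right) - 195 = - \frac{12047}{110} - 195 = - \frac{33497}{110}$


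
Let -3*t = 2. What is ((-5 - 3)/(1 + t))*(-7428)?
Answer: 178272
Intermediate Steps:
t = -⅔ (t = -⅓*2 = -⅔ ≈ -0.66667)
((-5 - 3)/(1 + t))*(-7428) = ((-5 - 3)/(1 - ⅔))*(-7428) = -8/⅓*(-7428) = -8*3*(-7428) = -24*(-7428) = 178272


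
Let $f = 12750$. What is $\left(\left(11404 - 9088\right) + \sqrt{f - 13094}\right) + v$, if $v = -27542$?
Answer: $-25226 + 2 i \sqrt{86} \approx -25226.0 + 18.547 i$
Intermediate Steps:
$\left(\left(11404 - 9088\right) + \sqrt{f - 13094}\right) + v = \left(\left(11404 - 9088\right) + \sqrt{12750 - 13094}\right) - 27542 = \left(2316 + \sqrt{-344}\right) - 27542 = \left(2316 + 2 i \sqrt{86}\right) - 27542 = -25226 + 2 i \sqrt{86}$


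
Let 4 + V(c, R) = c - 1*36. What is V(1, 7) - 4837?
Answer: -4876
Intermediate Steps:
V(c, R) = -40 + c (V(c, R) = -4 + (c - 1*36) = -4 + (c - 36) = -4 + (-36 + c) = -40 + c)
V(1, 7) - 4837 = (-40 + 1) - 4837 = -39 - 4837 = -4876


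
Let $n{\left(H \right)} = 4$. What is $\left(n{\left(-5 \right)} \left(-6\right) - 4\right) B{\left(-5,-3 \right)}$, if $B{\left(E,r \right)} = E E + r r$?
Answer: $-952$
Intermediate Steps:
$B{\left(E,r \right)} = E^{2} + r^{2}$
$\left(n{\left(-5 \right)} \left(-6\right) - 4\right) B{\left(-5,-3 \right)} = \left(4 \left(-6\right) - 4\right) \left(\left(-5\right)^{2} + \left(-3\right)^{2}\right) = \left(-24 - 4\right) \left(25 + 9\right) = \left(-28\right) 34 = -952$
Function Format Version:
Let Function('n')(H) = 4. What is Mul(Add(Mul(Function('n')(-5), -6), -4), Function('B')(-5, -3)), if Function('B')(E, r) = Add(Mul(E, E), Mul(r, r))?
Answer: -952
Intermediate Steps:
Function('B')(E, r) = Add(Pow(E, 2), Pow(r, 2))
Mul(Add(Mul(Function('n')(-5), -6), -4), Function('B')(-5, -3)) = Mul(Add(Mul(4, -6), -4), Add(Pow(-5, 2), Pow(-3, 2))) = Mul(Add(-24, -4), Add(25, 9)) = Mul(-28, 34) = -952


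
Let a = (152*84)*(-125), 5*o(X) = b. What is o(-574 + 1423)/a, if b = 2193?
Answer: -731/2660000 ≈ -0.00027481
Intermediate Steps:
o(X) = 2193/5 (o(X) = (⅕)*2193 = 2193/5)
a = -1596000 (a = 12768*(-125) = -1596000)
o(-574 + 1423)/a = (2193/5)/(-1596000) = (2193/5)*(-1/1596000) = -731/2660000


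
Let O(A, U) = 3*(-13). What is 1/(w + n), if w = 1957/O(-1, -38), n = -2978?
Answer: -39/118099 ≈ -0.00033023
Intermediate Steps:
O(A, U) = -39
w = -1957/39 (w = 1957/(-39) = 1957*(-1/39) = -1957/39 ≈ -50.180)
1/(w + n) = 1/(-1957/39 - 2978) = 1/(-118099/39) = -39/118099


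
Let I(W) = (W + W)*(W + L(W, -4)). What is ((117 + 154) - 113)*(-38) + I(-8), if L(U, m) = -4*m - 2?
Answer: -6100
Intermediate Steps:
L(U, m) = -2 - 4*m
I(W) = 2*W*(14 + W) (I(W) = (W + W)*(W + (-2 - 4*(-4))) = (2*W)*(W + (-2 + 16)) = (2*W)*(W + 14) = (2*W)*(14 + W) = 2*W*(14 + W))
((117 + 154) - 113)*(-38) + I(-8) = ((117 + 154) - 113)*(-38) + 2*(-8)*(14 - 8) = (271 - 113)*(-38) + 2*(-8)*6 = 158*(-38) - 96 = -6004 - 96 = -6100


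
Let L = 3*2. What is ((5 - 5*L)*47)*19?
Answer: -22325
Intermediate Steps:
L = 6
((5 - 5*L)*47)*19 = ((5 - 5*6)*47)*19 = ((5 - 30)*47)*19 = -25*47*19 = -1175*19 = -22325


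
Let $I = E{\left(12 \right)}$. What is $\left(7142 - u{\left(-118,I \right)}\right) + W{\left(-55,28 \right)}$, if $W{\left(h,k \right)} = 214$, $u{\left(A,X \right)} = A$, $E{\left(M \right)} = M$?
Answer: $7474$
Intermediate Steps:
$I = 12$
$\left(7142 - u{\left(-118,I \right)}\right) + W{\left(-55,28 \right)} = \left(7142 - -118\right) + 214 = \left(7142 + 118\right) + 214 = 7260 + 214 = 7474$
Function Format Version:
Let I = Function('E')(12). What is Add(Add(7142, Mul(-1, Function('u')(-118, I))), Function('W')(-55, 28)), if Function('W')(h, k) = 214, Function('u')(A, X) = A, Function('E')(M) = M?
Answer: 7474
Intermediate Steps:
I = 12
Add(Add(7142, Mul(-1, Function('u')(-118, I))), Function('W')(-55, 28)) = Add(Add(7142, Mul(-1, -118)), 214) = Add(Add(7142, 118), 214) = Add(7260, 214) = 7474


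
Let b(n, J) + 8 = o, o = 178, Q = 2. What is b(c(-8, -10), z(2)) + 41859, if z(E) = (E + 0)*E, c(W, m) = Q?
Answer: 42029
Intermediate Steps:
c(W, m) = 2
z(E) = E**2 (z(E) = E*E = E**2)
b(n, J) = 170 (b(n, J) = -8 + 178 = 170)
b(c(-8, -10), z(2)) + 41859 = 170 + 41859 = 42029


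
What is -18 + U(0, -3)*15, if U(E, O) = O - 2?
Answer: -93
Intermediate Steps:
U(E, O) = -2 + O
-18 + U(0, -3)*15 = -18 + (-2 - 3)*15 = -18 - 5*15 = -18 - 75 = -93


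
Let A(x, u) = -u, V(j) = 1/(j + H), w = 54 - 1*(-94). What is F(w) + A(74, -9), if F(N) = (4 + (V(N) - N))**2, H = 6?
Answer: 491944069/23716 ≈ 20743.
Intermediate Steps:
w = 148 (w = 54 + 94 = 148)
V(j) = 1/(6 + j) (V(j) = 1/(j + 6) = 1/(6 + j))
F(N) = (4 + 1/(6 + N) - N)**2 (F(N) = (4 + (1/(6 + N) - N))**2 = (4 + 1/(6 + N) - N)**2)
F(w) + A(74, -9) = (1 + (4 - 1*148)*(6 + 148))**2/(6 + 148)**2 - 1*(-9) = (1 + (4 - 148)*154)**2/154**2 + 9 = (1 - 144*154)**2*(1/23716) + 9 = (1 - 22176)**2*(1/23716) + 9 = (-22175)**2*(1/23716) + 9 = 491730625*(1/23716) + 9 = 491730625/23716 + 9 = 491944069/23716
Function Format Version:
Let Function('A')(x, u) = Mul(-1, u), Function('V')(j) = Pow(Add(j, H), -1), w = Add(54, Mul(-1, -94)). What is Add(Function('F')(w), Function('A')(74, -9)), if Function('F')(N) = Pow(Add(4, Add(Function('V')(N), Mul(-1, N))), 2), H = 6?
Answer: Rational(491944069, 23716) ≈ 20743.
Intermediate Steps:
w = 148 (w = Add(54, 94) = 148)
Function('V')(j) = Pow(Add(6, j), -1) (Function('V')(j) = Pow(Add(j, 6), -1) = Pow(Add(6, j), -1))
Function('F')(N) = Pow(Add(4, Pow(Add(6, N), -1), Mul(-1, N)), 2) (Function('F')(N) = Pow(Add(4, Add(Pow(Add(6, N), -1), Mul(-1, N))), 2) = Pow(Add(4, Pow(Add(6, N), -1), Mul(-1, N)), 2))
Add(Function('F')(w), Function('A')(74, -9)) = Add(Mul(Pow(Add(1, Mul(Add(4, Mul(-1, 148)), Add(6, 148))), 2), Pow(Add(6, 148), -2)), Mul(-1, -9)) = Add(Mul(Pow(Add(1, Mul(Add(4, -148), 154)), 2), Pow(154, -2)), 9) = Add(Mul(Pow(Add(1, Mul(-144, 154)), 2), Rational(1, 23716)), 9) = Add(Mul(Pow(Add(1, -22176), 2), Rational(1, 23716)), 9) = Add(Mul(Pow(-22175, 2), Rational(1, 23716)), 9) = Add(Mul(491730625, Rational(1, 23716)), 9) = Add(Rational(491730625, 23716), 9) = Rational(491944069, 23716)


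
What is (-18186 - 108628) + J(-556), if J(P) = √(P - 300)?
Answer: -126814 + 2*I*√214 ≈ -1.2681e+5 + 29.257*I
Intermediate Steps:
J(P) = √(-300 + P)
(-18186 - 108628) + J(-556) = (-18186 - 108628) + √(-300 - 556) = -126814 + √(-856) = -126814 + 2*I*√214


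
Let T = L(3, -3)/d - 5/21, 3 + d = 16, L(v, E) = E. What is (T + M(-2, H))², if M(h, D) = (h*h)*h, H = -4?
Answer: 5345344/74529 ≈ 71.722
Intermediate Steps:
d = 13 (d = -3 + 16 = 13)
M(h, D) = h³ (M(h, D) = h²*h = h³)
T = -128/273 (T = -3/13 - 5/21 = -128/273 ≈ -0.46886)
(T + M(-2, H))² = (-128/273 + (-2)³)² = (-128/273 - 8)² = (-2312/273)² = 5345344/74529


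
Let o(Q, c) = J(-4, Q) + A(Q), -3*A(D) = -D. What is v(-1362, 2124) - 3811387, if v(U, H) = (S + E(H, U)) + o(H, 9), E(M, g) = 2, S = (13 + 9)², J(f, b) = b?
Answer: -3808069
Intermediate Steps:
S = 484 (S = 22² = 484)
A(D) = D/3 (A(D) = -(-1)*D/3 = D/3)
o(Q, c) = 4*Q/3 (o(Q, c) = Q + Q/3 = 4*Q/3)
v(U, H) = 486 + 4*H/3 (v(U, H) = (484 + 2) + 4*H/3 = 486 + 4*H/3)
v(-1362, 2124) - 3811387 = (486 + (4/3)*2124) - 3811387 = (486 + 2832) - 3811387 = 3318 - 3811387 = -3808069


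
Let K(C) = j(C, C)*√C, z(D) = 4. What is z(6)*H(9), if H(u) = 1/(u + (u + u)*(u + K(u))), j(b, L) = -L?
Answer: -4/315 ≈ -0.012698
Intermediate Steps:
K(C) = -C^(3/2) (K(C) = (-C)*√C = -C^(3/2))
H(u) = 1/(u + 2*u*(u - u^(3/2))) (H(u) = 1/(u + (u + u)*(u - u^(3/2))) = 1/(u + (2*u)*(u - u^(3/2))) = 1/(u + 2*u*(u - u^(3/2))))
z(6)*H(9) = 4*(1/(9*(1 - 2*9^(3/2) + 2*9))) = 4*(1/(9*(1 - 2*27 + 18))) = 4*(1/(9*(1 - 54 + 18))) = 4*((⅑)/(-35)) = 4*((⅑)*(-1/35)) = 4*(-1/315) = -4/315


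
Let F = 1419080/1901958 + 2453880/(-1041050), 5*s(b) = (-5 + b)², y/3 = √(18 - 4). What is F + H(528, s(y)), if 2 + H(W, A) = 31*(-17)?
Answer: -52531374965707/99001668795 ≈ -530.61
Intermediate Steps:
y = 3*√14 (y = 3*√(18 - 4) = 3*√14 ≈ 11.225)
s(b) = (-5 + b)²/5
H(W, A) = -529 (H(W, A) = -2 + 31*(-17) = -2 - 527 = -529)
F = -159492173152/99001668795 (F = 1419080*(1/1901958) + 2453880*(-1/1041050) = 709540/950979 - 245388/104105 = -159492173152/99001668795 ≈ -1.6110)
F + H(528, s(y)) = -159492173152/99001668795 - 529 = -52531374965707/99001668795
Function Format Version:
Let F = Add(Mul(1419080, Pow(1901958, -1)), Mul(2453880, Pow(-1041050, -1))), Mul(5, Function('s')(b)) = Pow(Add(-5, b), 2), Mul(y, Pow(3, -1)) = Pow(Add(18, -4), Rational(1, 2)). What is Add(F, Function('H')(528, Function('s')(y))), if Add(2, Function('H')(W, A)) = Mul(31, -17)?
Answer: Rational(-52531374965707, 99001668795) ≈ -530.61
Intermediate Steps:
y = Mul(3, Pow(14, Rational(1, 2))) (y = Mul(3, Pow(Add(18, -4), Rational(1, 2))) = Mul(3, Pow(14, Rational(1, 2))) ≈ 11.225)
Function('s')(b) = Mul(Rational(1, 5), Pow(Add(-5, b), 2))
Function('H')(W, A) = -529 (Function('H')(W, A) = Add(-2, Mul(31, -17)) = Add(-2, -527) = -529)
F = Rational(-159492173152, 99001668795) (F = Add(Mul(1419080, Rational(1, 1901958)), Mul(2453880, Rational(-1, 1041050))) = Add(Rational(709540, 950979), Rational(-245388, 104105)) = Rational(-159492173152, 99001668795) ≈ -1.6110)
Add(F, Function('H')(528, Function('s')(y))) = Add(Rational(-159492173152, 99001668795), -529) = Rational(-52531374965707, 99001668795)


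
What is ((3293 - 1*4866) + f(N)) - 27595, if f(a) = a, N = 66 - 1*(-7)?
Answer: -29095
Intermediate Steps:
N = 73 (N = 66 + 7 = 73)
((3293 - 1*4866) + f(N)) - 27595 = ((3293 - 1*4866) + 73) - 27595 = ((3293 - 4866) + 73) - 27595 = (-1573 + 73) - 27595 = -1500 - 27595 = -29095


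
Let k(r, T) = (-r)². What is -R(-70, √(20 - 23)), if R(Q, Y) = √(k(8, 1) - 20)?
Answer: -2*√11 ≈ -6.6332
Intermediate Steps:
k(r, T) = r²
R(Q, Y) = 2*√11 (R(Q, Y) = √(8² - 20) = √(64 - 20) = √44 = 2*√11)
-R(-70, √(20 - 23)) = -2*√11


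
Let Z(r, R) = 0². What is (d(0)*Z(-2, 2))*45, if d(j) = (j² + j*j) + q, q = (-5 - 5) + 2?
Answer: 0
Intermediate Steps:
Z(r, R) = 0
q = -8 (q = -10 + 2 = -8)
d(j) = -8 + 2*j² (d(j) = (j² + j*j) - 8 = (j² + j²) - 8 = 2*j² - 8 = -8 + 2*j²)
(d(0)*Z(-2, 2))*45 = ((-8 + 2*0²)*0)*45 = ((-8 + 2*0)*0)*45 = ((-8 + 0)*0)*45 = -8*0*45 = 0*45 = 0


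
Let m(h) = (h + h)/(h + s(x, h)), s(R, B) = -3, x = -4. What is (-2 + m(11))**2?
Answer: 9/16 ≈ 0.56250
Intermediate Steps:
m(h) = 2*h/(-3 + h) (m(h) = (h + h)/(h - 3) = (2*h)/(-3 + h) = 2*h/(-3 + h))
(-2 + m(11))**2 = (-2 + 2*11/(-3 + 11))**2 = (-2 + 2*11/8)**2 = (-2 + 2*11*(1/8))**2 = (-2 + 11/4)**2 = (3/4)**2 = 9/16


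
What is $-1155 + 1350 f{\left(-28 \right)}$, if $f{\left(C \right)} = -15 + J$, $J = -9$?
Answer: $-33555$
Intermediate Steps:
$f{\left(C \right)} = -24$ ($f{\left(C \right)} = -15 - 9 = -24$)
$-1155 + 1350 f{\left(-28 \right)} = -1155 + 1350 \left(-24\right) = -1155 - 32400 = -33555$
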